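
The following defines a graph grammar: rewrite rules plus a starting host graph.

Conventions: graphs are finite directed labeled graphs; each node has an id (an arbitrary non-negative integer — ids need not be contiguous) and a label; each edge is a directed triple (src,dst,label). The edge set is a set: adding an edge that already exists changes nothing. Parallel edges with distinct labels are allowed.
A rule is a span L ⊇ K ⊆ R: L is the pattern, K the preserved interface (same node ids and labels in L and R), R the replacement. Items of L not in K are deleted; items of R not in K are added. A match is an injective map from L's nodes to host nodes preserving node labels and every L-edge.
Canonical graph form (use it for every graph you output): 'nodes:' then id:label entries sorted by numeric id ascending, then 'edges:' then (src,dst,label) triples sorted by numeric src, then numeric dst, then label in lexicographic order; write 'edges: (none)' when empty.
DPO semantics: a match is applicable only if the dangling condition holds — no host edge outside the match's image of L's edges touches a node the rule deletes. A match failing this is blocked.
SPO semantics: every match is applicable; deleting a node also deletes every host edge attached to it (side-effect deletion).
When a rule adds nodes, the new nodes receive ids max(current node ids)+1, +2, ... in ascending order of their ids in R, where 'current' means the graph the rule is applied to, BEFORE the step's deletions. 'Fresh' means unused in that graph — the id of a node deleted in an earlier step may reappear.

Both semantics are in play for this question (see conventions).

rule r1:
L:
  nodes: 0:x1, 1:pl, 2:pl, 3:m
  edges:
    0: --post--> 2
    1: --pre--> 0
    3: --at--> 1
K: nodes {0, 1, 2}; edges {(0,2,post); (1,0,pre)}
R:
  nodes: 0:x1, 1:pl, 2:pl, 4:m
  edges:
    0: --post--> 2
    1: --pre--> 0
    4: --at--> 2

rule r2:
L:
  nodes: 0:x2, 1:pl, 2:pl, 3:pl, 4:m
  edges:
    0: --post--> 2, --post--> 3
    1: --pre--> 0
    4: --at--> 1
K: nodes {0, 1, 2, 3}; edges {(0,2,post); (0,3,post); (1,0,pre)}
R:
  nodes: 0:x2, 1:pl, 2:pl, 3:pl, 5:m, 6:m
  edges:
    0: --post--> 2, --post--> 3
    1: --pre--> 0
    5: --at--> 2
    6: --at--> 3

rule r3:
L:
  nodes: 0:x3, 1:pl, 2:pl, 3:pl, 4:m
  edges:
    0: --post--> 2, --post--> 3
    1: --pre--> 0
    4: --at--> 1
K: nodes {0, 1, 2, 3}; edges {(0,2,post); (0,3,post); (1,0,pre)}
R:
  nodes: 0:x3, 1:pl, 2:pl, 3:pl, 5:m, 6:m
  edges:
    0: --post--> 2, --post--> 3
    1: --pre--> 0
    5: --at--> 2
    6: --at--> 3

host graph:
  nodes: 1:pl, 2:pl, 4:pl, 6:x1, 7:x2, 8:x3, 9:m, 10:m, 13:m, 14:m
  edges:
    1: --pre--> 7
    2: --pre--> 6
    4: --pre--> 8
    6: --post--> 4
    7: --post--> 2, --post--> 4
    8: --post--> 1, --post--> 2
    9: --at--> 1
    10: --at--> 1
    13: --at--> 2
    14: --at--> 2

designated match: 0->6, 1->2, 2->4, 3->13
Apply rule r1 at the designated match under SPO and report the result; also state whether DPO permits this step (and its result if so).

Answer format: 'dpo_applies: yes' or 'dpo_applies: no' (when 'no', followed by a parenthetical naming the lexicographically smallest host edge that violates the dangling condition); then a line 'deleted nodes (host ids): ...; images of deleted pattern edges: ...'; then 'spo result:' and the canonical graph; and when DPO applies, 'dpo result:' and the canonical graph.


dpo_applies: yes
deleted nodes (host ids): 13; images of deleted pattern edges: (13,2,at)
spo result:
nodes: 1:pl, 2:pl, 4:pl, 6:x1, 7:x2, 8:x3, 9:m, 10:m, 14:m, 15:m
edges: (1,7,pre); (2,6,pre); (4,8,pre); (6,4,post); (7,2,post); (7,4,post); (8,1,post); (8,2,post); (9,1,at); (10,1,at); (14,2,at); (15,4,at)
dpo result:
nodes: 1:pl, 2:pl, 4:pl, 6:x1, 7:x2, 8:x3, 9:m, 10:m, 14:m, 15:m
edges: (1,7,pre); (2,6,pre); (4,8,pre); (6,4,post); (7,2,post); (7,4,post); (8,1,post); (8,2,post); (9,1,at); (10,1,at); (14,2,at); (15,4,at)


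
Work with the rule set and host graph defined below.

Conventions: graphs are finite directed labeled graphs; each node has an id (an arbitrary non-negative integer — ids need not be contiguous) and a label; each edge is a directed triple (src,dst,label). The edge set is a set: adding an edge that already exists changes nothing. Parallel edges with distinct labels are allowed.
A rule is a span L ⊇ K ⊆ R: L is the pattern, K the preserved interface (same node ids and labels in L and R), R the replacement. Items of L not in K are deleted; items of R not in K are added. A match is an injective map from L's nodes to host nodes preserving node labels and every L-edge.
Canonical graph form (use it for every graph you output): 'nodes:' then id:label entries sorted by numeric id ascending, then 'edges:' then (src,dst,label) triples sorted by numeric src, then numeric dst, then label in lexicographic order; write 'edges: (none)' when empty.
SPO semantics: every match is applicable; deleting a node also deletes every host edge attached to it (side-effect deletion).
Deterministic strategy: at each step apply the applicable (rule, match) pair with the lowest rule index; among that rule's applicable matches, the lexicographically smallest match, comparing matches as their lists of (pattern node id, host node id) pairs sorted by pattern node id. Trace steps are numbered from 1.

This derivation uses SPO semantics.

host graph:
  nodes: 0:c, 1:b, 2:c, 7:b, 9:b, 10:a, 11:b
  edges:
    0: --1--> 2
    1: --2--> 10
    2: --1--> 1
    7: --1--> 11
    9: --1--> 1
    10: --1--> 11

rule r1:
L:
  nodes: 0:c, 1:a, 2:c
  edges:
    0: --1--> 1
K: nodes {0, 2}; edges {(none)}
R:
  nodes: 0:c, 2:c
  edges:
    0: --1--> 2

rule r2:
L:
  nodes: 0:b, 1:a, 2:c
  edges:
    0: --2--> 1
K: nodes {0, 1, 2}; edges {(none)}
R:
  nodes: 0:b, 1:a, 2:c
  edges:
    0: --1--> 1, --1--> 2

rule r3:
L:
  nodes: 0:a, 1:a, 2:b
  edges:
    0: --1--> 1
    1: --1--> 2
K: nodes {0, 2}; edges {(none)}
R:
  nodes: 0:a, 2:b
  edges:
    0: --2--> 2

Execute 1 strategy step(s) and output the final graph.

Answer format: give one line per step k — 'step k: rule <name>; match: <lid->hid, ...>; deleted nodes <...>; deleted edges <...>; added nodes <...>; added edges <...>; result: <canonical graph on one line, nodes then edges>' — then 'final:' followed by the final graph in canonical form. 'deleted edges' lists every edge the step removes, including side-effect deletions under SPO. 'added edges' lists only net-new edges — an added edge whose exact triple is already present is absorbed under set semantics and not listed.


step 1: rule r2; match: 0->1, 1->10, 2->0; deleted nodes (none); deleted edges (1,10,2); added nodes (none); added edges (1,0,1); (1,10,1); result: nodes: 0:c, 1:b, 2:c, 7:b, 9:b, 10:a, 11:b edges: (0,2,1); (1,0,1); (1,10,1); (2,1,1); (7,11,1); (9,1,1); (10,11,1)
final:
nodes: 0:c, 1:b, 2:c, 7:b, 9:b, 10:a, 11:b
edges: (0,2,1); (1,0,1); (1,10,1); (2,1,1); (7,11,1); (9,1,1); (10,11,1)


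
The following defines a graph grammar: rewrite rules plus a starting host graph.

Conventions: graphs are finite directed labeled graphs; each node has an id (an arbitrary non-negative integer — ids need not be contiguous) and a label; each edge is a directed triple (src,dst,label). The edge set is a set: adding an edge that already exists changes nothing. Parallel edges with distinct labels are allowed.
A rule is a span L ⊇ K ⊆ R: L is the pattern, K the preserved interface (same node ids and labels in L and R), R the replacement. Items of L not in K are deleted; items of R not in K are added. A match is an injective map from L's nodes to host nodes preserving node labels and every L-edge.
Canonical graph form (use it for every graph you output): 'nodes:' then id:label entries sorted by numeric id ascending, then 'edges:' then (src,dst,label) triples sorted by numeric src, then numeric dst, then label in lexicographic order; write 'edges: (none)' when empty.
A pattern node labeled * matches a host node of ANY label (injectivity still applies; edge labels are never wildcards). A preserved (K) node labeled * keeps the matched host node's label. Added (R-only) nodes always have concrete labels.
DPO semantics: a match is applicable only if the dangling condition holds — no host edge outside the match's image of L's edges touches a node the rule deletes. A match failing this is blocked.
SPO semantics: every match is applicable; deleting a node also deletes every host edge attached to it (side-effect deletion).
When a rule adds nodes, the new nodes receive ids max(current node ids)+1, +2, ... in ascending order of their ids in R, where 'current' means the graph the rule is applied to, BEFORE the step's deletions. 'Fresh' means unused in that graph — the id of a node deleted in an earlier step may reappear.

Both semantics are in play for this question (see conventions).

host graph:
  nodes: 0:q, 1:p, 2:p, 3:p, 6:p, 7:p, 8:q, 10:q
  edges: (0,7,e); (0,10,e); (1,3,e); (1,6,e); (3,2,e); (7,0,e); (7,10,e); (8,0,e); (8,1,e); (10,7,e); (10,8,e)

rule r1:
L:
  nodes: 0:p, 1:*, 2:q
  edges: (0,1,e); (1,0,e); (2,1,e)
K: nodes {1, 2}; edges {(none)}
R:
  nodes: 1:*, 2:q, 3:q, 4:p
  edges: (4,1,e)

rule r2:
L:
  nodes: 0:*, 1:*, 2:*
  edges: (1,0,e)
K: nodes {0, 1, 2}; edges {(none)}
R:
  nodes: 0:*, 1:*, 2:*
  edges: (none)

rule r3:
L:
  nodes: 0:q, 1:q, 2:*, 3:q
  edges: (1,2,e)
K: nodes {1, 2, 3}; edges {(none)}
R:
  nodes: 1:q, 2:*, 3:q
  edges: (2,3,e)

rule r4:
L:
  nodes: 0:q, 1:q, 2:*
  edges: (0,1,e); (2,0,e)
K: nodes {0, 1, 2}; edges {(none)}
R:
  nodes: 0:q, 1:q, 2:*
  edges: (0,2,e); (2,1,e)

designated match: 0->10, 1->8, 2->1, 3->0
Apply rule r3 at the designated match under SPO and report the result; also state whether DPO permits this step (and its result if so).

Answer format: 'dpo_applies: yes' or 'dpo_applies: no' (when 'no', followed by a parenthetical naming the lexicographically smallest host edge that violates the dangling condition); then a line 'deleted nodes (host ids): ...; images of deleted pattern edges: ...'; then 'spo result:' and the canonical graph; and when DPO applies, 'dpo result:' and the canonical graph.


dpo_applies: no
(the rule deletes node 10, which keeps host edge (0,10,e) outside the match image — the dangling condition fails, DPO blocks; SPO proceeds and side-deletes such edges)
deleted nodes (host ids): 10; images of deleted pattern edges: (8,1,e)
spo result:
nodes: 0:q, 1:p, 2:p, 3:p, 6:p, 7:p, 8:q
edges: (0,7,e); (1,0,e); (1,3,e); (1,6,e); (3,2,e); (7,0,e); (8,0,e)


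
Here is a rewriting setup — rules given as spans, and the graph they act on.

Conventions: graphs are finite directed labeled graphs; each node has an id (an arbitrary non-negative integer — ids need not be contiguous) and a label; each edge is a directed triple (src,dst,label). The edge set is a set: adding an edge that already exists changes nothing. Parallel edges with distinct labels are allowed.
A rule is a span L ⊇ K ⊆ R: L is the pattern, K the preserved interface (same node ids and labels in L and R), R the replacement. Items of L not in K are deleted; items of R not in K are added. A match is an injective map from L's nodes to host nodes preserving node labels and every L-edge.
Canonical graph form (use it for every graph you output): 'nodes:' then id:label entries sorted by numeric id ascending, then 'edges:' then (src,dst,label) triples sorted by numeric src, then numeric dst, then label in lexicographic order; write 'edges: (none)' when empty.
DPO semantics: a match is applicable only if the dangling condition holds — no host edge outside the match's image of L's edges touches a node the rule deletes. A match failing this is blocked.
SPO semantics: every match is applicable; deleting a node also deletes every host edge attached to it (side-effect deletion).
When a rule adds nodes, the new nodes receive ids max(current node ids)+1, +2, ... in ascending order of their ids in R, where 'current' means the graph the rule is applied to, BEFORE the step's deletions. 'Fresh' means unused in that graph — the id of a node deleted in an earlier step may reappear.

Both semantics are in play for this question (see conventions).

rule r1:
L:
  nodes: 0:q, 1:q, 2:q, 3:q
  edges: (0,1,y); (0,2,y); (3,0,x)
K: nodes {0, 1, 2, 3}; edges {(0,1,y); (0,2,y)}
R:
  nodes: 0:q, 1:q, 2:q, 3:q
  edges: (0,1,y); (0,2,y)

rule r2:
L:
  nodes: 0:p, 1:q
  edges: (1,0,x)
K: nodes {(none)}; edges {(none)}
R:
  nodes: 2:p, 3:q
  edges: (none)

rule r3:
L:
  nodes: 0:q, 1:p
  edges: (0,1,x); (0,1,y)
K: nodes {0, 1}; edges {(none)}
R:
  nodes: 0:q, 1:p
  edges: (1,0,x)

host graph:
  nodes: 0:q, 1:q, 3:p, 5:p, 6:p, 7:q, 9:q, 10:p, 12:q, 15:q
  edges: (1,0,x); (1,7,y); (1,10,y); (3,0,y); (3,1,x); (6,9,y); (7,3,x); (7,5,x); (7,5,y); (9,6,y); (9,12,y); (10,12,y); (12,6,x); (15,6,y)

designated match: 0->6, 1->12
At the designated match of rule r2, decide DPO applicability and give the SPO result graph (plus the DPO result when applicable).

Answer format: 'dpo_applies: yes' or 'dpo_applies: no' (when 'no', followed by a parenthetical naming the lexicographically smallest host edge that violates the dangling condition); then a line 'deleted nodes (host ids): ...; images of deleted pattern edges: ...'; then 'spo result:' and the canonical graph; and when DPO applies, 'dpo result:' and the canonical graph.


dpo_applies: no
(the rule deletes node 6, which keeps host edge (6,9,y) outside the match image — the dangling condition fails, DPO blocks; SPO proceeds and side-deletes such edges)
deleted nodes (host ids): 6, 12; images of deleted pattern edges: (12,6,x)
spo result:
nodes: 0:q, 1:q, 3:p, 5:p, 7:q, 9:q, 10:p, 15:q, 16:p, 17:q
edges: (1,0,x); (1,7,y); (1,10,y); (3,0,y); (3,1,x); (7,3,x); (7,5,x); (7,5,y)


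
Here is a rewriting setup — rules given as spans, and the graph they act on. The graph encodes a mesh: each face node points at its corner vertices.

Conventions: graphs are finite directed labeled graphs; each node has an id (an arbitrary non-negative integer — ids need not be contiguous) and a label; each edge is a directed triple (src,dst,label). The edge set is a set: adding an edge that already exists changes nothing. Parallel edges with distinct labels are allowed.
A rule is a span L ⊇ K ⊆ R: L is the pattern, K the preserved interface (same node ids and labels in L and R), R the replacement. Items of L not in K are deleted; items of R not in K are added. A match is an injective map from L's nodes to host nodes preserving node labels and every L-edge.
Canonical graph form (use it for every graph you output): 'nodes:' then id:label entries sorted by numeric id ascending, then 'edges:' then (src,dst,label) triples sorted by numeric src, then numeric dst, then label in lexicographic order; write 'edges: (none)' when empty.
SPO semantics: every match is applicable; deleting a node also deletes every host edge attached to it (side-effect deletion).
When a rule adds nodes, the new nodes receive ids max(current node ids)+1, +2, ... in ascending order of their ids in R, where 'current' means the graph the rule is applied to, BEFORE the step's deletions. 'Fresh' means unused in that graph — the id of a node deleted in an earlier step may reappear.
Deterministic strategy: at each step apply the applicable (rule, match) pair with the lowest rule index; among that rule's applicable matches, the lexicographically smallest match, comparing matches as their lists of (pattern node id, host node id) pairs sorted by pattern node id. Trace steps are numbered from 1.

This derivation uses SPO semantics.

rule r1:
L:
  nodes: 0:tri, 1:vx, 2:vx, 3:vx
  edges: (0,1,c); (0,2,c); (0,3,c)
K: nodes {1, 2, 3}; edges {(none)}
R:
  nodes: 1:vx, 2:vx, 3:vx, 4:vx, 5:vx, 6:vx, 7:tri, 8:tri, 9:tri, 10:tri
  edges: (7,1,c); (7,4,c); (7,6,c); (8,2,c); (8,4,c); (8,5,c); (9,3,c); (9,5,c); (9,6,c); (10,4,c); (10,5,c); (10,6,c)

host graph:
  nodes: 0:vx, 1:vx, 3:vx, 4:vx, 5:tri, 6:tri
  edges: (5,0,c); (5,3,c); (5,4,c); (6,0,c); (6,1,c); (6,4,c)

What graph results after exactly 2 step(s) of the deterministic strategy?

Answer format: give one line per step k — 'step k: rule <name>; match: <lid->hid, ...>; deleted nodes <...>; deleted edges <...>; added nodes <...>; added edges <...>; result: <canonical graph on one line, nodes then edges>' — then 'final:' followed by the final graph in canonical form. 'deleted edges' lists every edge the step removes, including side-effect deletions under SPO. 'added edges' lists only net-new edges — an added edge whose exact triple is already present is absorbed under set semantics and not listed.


step 1: rule r1; match: 0->5, 1->0, 2->3, 3->4; deleted nodes 5; deleted edges (5,0,c); (5,3,c); (5,4,c); added nodes 7, 8, 9, 10, 11, 12, 13; added edges (10,0,c); (10,7,c); (10,9,c); (11,3,c); (11,7,c); (11,8,c); (12,4,c); (12,8,c); (12,9,c); (13,7,c); (13,8,c); (13,9,c); result: nodes: 0:vx, 1:vx, 3:vx, 4:vx, 6:tri, 7:vx, 8:vx, 9:vx, 10:tri, 11:tri, 12:tri, 13:tri edges: (6,0,c); (6,1,c); (6,4,c); (10,0,c); (10,7,c); (10,9,c); (11,3,c); (11,7,c); (11,8,c); (12,4,c); (12,8,c); (12,9,c); (13,7,c); (13,8,c); (13,9,c)
step 2: rule r1; match: 0->6, 1->0, 2->1, 3->4; deleted nodes 6; deleted edges (6,0,c); (6,1,c); (6,4,c); added nodes 14, 15, 16, 17, 18, 19, 20; added edges (17,0,c); (17,14,c); (17,16,c); (18,1,c); (18,14,c); (18,15,c); (19,4,c); (19,15,c); (19,16,c); (20,14,c); (20,15,c); (20,16,c); result: nodes: 0:vx, 1:vx, 3:vx, 4:vx, 7:vx, 8:vx, 9:vx, 10:tri, 11:tri, 12:tri, 13:tri, 14:vx, 15:vx, 16:vx, 17:tri, 18:tri, 19:tri, 20:tri edges: (10,0,c); (10,7,c); (10,9,c); (11,3,c); (11,7,c); (11,8,c); (12,4,c); (12,8,c); (12,9,c); (13,7,c); (13,8,c); (13,9,c); (17,0,c); (17,14,c); (17,16,c); (18,1,c); (18,14,c); (18,15,c); (19,4,c); (19,15,c); (19,16,c); (20,14,c); (20,15,c); (20,16,c)
final:
nodes: 0:vx, 1:vx, 3:vx, 4:vx, 7:vx, 8:vx, 9:vx, 10:tri, 11:tri, 12:tri, 13:tri, 14:vx, 15:vx, 16:vx, 17:tri, 18:tri, 19:tri, 20:tri
edges: (10,0,c); (10,7,c); (10,9,c); (11,3,c); (11,7,c); (11,8,c); (12,4,c); (12,8,c); (12,9,c); (13,7,c); (13,8,c); (13,9,c); (17,0,c); (17,14,c); (17,16,c); (18,1,c); (18,14,c); (18,15,c); (19,4,c); (19,15,c); (19,16,c); (20,14,c); (20,15,c); (20,16,c)


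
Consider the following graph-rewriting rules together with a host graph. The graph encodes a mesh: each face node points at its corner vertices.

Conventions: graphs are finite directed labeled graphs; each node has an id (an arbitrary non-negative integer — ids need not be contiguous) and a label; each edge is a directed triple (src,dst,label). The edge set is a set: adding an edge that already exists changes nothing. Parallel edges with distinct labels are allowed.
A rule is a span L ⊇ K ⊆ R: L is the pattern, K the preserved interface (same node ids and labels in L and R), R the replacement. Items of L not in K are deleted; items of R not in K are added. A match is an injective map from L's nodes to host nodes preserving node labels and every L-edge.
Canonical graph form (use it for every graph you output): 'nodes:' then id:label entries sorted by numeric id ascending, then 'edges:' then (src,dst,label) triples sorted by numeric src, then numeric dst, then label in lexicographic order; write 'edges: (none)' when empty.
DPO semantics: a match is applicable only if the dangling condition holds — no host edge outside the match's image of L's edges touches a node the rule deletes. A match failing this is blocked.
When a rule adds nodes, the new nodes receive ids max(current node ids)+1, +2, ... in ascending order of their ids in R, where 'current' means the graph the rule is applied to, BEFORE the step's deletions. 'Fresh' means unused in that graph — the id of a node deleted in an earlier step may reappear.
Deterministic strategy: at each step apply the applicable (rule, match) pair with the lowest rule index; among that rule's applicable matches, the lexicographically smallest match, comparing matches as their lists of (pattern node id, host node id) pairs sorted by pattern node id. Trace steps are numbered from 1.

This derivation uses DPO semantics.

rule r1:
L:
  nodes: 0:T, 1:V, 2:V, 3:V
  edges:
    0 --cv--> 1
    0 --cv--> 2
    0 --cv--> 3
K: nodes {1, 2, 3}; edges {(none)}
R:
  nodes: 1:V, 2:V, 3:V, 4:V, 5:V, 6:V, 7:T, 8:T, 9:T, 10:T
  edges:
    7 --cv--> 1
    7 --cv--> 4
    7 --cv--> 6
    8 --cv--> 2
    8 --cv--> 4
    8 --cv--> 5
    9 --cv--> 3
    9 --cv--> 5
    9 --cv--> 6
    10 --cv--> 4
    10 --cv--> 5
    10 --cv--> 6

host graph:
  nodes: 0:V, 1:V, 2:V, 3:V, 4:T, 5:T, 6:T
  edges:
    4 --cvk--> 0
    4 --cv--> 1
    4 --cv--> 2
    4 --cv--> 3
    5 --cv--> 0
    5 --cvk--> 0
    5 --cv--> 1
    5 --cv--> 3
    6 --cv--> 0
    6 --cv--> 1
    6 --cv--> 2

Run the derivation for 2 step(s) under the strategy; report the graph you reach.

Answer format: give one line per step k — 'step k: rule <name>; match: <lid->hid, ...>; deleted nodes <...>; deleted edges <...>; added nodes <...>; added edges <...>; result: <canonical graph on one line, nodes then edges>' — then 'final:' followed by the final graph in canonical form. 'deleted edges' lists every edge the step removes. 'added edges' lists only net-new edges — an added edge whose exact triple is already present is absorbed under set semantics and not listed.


step 1: rule r1; match: 0->6, 1->0, 2->1, 3->2; deleted nodes 6; deleted edges (6,0,cv); (6,1,cv); (6,2,cv); added nodes 7, 8, 9, 10, 11, 12, 13; added edges (10,0,cv); (10,7,cv); (10,9,cv); (11,1,cv); (11,7,cv); (11,8,cv); (12,2,cv); (12,8,cv); (12,9,cv); (13,7,cv); (13,8,cv); (13,9,cv); result: nodes: 0:V, 1:V, 2:V, 3:V, 4:T, 5:T, 7:V, 8:V, 9:V, 10:T, 11:T, 12:T, 13:T edges: (4,0,cvk); (4,1,cv); (4,2,cv); (4,3,cv); (5,0,cv); (5,0,cvk); (5,1,cv); (5,3,cv); (10,0,cv); (10,7,cv); (10,9,cv); (11,1,cv); (11,7,cv); (11,8,cv); (12,2,cv); (12,8,cv); (12,9,cv); (13,7,cv); (13,8,cv); (13,9,cv)
step 2: rule r1; match: 0->10, 1->0, 2->7, 3->9; deleted nodes 10; deleted edges (10,0,cv); (10,7,cv); (10,9,cv); added nodes 14, 15, 16, 17, 18, 19, 20; added edges (17,0,cv); (17,14,cv); (17,16,cv); (18,7,cv); (18,14,cv); (18,15,cv); (19,9,cv); (19,15,cv); (19,16,cv); (20,14,cv); (20,15,cv); (20,16,cv); result: nodes: 0:V, 1:V, 2:V, 3:V, 4:T, 5:T, 7:V, 8:V, 9:V, 11:T, 12:T, 13:T, 14:V, 15:V, 16:V, 17:T, 18:T, 19:T, 20:T edges: (4,0,cvk); (4,1,cv); (4,2,cv); (4,3,cv); (5,0,cv); (5,0,cvk); (5,1,cv); (5,3,cv); (11,1,cv); (11,7,cv); (11,8,cv); (12,2,cv); (12,8,cv); (12,9,cv); (13,7,cv); (13,8,cv); (13,9,cv); (17,0,cv); (17,14,cv); (17,16,cv); (18,7,cv); (18,14,cv); (18,15,cv); (19,9,cv); (19,15,cv); (19,16,cv); (20,14,cv); (20,15,cv); (20,16,cv)
final:
nodes: 0:V, 1:V, 2:V, 3:V, 4:T, 5:T, 7:V, 8:V, 9:V, 11:T, 12:T, 13:T, 14:V, 15:V, 16:V, 17:T, 18:T, 19:T, 20:T
edges: (4,0,cvk); (4,1,cv); (4,2,cv); (4,3,cv); (5,0,cv); (5,0,cvk); (5,1,cv); (5,3,cv); (11,1,cv); (11,7,cv); (11,8,cv); (12,2,cv); (12,8,cv); (12,9,cv); (13,7,cv); (13,8,cv); (13,9,cv); (17,0,cv); (17,14,cv); (17,16,cv); (18,7,cv); (18,14,cv); (18,15,cv); (19,9,cv); (19,15,cv); (19,16,cv); (20,14,cv); (20,15,cv); (20,16,cv)


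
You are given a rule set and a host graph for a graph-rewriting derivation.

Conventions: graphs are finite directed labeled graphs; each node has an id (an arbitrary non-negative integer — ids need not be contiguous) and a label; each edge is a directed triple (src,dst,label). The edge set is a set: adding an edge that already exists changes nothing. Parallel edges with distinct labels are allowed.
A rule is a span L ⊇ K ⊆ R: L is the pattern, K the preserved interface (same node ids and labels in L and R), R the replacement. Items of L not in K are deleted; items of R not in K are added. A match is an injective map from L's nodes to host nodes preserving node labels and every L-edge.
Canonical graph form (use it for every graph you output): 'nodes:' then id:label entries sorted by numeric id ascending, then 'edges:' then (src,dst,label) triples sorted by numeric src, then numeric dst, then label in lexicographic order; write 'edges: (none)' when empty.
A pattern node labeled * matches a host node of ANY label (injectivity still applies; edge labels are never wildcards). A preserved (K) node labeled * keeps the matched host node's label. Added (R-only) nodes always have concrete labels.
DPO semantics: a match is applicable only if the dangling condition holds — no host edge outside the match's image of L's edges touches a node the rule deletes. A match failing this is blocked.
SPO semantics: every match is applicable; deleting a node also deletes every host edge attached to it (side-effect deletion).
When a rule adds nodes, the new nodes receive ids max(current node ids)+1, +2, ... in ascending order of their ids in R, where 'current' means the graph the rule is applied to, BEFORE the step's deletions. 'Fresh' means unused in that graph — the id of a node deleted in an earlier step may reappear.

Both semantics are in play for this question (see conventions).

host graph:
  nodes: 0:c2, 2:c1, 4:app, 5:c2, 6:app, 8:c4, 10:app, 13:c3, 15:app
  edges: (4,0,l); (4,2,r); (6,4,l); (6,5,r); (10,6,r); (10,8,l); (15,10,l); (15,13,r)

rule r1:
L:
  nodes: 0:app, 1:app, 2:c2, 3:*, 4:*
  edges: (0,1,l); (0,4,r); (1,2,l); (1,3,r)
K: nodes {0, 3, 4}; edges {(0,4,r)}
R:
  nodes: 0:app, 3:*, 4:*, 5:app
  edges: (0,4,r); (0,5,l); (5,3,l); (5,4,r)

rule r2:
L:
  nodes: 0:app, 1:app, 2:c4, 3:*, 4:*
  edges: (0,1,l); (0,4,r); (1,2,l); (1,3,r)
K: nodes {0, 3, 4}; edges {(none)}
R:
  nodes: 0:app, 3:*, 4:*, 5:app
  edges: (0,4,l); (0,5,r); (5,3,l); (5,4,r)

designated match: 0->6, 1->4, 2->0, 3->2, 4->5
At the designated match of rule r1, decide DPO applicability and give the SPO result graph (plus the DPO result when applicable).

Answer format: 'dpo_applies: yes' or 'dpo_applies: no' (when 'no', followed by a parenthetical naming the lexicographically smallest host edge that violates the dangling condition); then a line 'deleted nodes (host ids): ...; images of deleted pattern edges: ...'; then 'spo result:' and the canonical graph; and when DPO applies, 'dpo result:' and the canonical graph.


dpo_applies: yes
deleted nodes (host ids): 0, 4; images of deleted pattern edges: (4,0,l); (4,2,r); (6,4,l)
spo result:
nodes: 2:c1, 5:c2, 6:app, 8:c4, 10:app, 13:c3, 15:app, 16:app
edges: (6,5,r); (6,16,l); (10,6,r); (10,8,l); (15,10,l); (15,13,r); (16,2,l); (16,5,r)
dpo result:
nodes: 2:c1, 5:c2, 6:app, 8:c4, 10:app, 13:c3, 15:app, 16:app
edges: (6,5,r); (6,16,l); (10,6,r); (10,8,l); (15,10,l); (15,13,r); (16,2,l); (16,5,r)


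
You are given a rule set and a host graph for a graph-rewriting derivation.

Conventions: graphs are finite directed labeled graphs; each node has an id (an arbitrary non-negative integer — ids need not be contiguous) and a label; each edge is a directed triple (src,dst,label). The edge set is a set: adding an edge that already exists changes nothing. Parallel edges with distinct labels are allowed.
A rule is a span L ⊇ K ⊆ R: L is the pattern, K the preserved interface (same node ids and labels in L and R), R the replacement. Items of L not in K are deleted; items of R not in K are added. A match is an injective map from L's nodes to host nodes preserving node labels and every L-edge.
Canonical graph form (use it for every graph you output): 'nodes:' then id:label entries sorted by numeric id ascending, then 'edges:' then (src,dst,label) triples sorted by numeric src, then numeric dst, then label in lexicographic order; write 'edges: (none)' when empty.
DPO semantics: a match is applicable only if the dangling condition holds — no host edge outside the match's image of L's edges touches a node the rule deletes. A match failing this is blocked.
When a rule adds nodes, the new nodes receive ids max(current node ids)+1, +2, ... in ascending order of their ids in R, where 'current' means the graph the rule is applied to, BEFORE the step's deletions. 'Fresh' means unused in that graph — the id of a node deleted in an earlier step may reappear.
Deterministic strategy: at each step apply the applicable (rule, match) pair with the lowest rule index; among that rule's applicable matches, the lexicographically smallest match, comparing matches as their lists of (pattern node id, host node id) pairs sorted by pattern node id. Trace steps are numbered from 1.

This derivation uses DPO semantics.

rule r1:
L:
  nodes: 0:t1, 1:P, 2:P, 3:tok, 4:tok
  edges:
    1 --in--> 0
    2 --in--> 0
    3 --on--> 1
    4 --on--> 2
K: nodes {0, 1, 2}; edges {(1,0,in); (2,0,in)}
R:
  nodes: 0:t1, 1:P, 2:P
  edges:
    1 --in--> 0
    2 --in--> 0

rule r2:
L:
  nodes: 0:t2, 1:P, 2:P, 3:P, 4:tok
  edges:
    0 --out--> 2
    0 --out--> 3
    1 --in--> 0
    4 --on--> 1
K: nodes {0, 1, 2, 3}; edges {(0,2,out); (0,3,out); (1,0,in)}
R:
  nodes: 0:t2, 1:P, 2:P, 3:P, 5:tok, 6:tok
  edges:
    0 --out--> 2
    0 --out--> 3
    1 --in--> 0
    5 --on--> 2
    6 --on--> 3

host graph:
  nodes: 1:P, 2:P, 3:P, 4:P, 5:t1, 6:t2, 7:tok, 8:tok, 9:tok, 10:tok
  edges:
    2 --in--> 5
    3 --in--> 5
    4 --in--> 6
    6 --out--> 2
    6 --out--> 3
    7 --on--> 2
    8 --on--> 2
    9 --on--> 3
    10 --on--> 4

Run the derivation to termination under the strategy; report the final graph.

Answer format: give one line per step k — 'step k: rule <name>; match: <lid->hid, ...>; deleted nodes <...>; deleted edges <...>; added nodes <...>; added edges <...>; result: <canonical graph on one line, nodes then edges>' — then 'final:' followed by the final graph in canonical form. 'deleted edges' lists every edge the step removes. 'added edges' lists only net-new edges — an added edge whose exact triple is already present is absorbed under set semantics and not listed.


step 1: rule r1; match: 0->5, 1->2, 2->3, 3->7, 4->9; deleted nodes 7, 9; deleted edges (7,2,on); (9,3,on); added nodes (none); added edges (none); result: nodes: 1:P, 2:P, 3:P, 4:P, 5:t1, 6:t2, 8:tok, 10:tok edges: (2,5,in); (3,5,in); (4,6,in); (6,2,out); (6,3,out); (8,2,on); (10,4,on)
step 2: rule r2; match: 0->6, 1->4, 2->2, 3->3, 4->10; deleted nodes 10; deleted edges (10,4,on); added nodes 11, 12; added edges (11,2,on); (12,3,on); result: nodes: 1:P, 2:P, 3:P, 4:P, 5:t1, 6:t2, 8:tok, 11:tok, 12:tok edges: (2,5,in); (3,5,in); (4,6,in); (6,2,out); (6,3,out); (8,2,on); (11,2,on); (12,3,on)
step 3: rule r1; match: 0->5, 1->2, 2->3, 3->8, 4->12; deleted nodes 8, 12; deleted edges (8,2,on); (12,3,on); added nodes (none); added edges (none); result: nodes: 1:P, 2:P, 3:P, 4:P, 5:t1, 6:t2, 11:tok edges: (2,5,in); (3,5,in); (4,6,in); (6,2,out); (6,3,out); (11,2,on)
final:
nodes: 1:P, 2:P, 3:P, 4:P, 5:t1, 6:t2, 11:tok
edges: (2,5,in); (3,5,in); (4,6,in); (6,2,out); (6,3,out); (11,2,on)


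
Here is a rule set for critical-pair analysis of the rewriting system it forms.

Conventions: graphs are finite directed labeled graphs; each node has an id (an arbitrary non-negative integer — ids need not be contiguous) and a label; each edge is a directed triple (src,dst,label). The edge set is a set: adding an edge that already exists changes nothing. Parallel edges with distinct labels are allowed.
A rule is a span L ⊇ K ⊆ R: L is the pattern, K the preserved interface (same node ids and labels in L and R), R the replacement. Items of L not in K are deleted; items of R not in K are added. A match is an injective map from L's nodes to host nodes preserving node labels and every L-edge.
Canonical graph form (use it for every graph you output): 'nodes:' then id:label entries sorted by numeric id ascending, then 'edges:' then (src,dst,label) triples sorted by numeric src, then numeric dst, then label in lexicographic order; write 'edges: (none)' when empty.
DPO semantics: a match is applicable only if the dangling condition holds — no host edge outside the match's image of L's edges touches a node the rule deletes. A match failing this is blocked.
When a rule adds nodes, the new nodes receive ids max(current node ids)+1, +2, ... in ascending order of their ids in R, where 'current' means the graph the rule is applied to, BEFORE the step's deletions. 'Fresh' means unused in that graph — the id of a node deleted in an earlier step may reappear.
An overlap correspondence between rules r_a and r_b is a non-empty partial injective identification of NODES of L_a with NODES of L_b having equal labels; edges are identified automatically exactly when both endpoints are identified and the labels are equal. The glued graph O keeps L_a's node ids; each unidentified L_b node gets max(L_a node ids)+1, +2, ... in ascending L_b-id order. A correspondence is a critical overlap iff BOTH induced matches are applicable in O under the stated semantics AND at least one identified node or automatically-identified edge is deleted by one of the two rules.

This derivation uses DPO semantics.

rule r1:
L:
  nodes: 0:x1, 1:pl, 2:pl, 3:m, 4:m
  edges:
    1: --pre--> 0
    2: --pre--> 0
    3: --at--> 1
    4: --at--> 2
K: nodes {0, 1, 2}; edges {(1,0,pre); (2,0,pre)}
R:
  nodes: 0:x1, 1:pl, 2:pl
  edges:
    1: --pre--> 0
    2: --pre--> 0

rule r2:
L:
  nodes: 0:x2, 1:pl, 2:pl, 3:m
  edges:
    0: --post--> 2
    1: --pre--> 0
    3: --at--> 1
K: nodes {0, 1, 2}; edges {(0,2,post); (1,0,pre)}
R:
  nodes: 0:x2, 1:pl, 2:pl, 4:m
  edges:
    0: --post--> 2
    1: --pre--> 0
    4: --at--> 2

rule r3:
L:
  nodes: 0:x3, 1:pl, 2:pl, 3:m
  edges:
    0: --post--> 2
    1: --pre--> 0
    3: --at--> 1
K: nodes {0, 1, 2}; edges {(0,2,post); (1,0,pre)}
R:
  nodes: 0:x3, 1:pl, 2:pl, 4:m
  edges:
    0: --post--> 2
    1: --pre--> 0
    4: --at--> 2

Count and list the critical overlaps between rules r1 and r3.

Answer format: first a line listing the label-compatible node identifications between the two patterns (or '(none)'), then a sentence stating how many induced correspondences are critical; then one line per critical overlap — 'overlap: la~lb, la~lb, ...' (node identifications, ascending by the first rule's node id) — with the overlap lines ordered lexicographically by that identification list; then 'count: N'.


label-compatible node identifications between L(r1) and L(r3): 1~1, 1~2, 2~1, 2~2, 3~3, 4~3
4 of the induced correspondences are critical overlaps of r1 and r3.
overlap: 1~1, 2~2, 3~3
overlap: 1~1, 3~3
overlap: 1~2, 2~1, 4~3
overlap: 2~1, 4~3
count: 4


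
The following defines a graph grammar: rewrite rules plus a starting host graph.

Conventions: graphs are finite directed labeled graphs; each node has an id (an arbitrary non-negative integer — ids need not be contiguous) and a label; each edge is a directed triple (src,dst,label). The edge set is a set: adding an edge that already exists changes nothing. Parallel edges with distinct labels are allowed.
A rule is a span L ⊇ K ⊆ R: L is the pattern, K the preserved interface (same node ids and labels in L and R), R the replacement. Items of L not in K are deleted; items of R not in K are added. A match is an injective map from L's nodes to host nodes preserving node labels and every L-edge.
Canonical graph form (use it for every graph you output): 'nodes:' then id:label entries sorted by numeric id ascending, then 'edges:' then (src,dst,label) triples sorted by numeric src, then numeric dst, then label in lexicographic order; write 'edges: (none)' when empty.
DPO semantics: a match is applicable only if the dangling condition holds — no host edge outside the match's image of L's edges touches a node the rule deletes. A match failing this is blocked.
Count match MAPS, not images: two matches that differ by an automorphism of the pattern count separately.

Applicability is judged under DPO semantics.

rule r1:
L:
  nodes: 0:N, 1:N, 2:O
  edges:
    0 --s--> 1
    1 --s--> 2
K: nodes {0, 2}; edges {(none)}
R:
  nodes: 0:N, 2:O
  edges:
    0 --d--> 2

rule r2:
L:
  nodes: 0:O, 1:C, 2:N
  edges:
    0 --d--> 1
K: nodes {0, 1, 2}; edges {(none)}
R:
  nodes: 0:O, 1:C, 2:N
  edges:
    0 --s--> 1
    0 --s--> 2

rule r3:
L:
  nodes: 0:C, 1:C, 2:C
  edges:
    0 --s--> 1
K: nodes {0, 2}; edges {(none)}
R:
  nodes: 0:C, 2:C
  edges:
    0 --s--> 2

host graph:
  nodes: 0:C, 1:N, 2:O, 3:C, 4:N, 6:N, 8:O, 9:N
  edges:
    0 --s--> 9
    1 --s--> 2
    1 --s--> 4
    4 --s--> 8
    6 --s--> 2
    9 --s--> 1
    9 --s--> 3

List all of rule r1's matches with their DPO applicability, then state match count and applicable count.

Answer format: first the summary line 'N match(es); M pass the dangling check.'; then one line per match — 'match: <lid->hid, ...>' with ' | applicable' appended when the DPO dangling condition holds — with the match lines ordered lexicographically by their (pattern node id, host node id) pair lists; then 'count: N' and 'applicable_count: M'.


2 match(es); 1 pass the dangling check.
match: 0->1, 1->4, 2->8 | applicable
match: 0->9, 1->1, 2->2
count: 2
applicable_count: 1


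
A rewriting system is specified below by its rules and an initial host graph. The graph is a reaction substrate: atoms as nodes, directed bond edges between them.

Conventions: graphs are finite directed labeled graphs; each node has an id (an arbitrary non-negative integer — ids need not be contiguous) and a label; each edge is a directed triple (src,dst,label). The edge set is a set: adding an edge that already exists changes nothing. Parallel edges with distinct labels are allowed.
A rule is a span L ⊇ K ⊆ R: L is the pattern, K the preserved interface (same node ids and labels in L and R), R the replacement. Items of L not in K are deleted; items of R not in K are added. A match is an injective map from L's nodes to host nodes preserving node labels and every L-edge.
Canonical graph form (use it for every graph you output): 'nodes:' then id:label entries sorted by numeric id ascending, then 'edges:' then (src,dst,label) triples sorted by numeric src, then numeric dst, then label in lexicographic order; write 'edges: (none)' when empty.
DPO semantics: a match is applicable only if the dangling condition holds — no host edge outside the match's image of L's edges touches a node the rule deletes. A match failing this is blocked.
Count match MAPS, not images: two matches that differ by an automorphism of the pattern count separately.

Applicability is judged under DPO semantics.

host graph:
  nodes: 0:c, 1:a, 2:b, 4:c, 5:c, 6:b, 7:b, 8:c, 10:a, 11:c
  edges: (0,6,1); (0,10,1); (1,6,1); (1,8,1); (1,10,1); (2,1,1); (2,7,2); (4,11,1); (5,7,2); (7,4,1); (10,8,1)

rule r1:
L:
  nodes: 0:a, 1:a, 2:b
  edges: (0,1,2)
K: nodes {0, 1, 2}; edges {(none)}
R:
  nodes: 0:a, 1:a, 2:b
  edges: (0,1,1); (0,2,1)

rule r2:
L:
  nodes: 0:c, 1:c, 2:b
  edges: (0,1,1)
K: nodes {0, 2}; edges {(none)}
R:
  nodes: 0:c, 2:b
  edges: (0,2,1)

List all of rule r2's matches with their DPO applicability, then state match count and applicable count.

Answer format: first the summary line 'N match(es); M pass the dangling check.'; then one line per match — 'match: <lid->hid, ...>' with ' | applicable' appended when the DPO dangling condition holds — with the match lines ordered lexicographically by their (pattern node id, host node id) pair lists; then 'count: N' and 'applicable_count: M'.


3 match(es); 3 pass the dangling check.
match: 0->4, 1->11, 2->2 | applicable
match: 0->4, 1->11, 2->6 | applicable
match: 0->4, 1->11, 2->7 | applicable
count: 3
applicable_count: 3


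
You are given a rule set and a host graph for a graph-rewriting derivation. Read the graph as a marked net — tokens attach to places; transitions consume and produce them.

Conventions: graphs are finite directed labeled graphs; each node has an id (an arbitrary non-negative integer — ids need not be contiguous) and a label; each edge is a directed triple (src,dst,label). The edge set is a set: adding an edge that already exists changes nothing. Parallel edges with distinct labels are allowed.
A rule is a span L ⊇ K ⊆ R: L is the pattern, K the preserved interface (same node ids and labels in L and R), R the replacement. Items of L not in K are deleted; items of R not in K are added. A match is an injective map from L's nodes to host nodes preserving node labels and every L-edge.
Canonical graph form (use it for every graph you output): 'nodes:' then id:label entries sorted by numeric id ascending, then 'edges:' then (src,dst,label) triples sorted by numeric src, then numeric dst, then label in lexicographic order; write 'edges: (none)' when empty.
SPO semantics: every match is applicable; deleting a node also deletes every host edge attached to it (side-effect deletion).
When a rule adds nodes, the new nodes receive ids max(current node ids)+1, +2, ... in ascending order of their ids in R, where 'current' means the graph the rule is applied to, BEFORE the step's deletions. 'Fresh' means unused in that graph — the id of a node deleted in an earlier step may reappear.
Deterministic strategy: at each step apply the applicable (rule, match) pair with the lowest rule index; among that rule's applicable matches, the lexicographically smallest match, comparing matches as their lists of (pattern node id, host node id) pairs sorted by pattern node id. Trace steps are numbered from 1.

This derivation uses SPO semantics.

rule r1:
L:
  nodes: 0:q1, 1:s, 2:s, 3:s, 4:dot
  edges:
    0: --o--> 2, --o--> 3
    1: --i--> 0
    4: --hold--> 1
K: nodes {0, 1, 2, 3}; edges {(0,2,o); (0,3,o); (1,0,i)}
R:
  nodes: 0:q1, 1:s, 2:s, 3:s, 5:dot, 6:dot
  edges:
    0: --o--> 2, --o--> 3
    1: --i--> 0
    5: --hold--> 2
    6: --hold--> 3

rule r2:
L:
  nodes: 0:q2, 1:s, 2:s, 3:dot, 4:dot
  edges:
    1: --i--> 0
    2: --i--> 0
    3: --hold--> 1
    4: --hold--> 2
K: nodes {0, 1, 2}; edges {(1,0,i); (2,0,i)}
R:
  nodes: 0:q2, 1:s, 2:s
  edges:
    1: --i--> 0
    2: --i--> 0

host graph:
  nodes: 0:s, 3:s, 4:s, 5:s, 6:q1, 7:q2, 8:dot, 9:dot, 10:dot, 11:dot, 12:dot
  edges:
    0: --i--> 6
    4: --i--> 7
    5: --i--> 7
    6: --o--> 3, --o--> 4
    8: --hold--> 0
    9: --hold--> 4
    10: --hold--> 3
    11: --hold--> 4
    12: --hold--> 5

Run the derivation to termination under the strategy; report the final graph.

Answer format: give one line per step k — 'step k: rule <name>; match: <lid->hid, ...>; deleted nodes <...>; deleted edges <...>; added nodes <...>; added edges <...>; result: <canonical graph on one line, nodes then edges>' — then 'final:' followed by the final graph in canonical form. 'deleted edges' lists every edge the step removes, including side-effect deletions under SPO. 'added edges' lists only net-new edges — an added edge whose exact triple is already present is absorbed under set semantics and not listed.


step 1: rule r1; match: 0->6, 1->0, 2->3, 3->4, 4->8; deleted nodes 8; deleted edges (8,0,hold); added nodes 13, 14; added edges (13,3,hold); (14,4,hold); result: nodes: 0:s, 3:s, 4:s, 5:s, 6:q1, 7:q2, 9:dot, 10:dot, 11:dot, 12:dot, 13:dot, 14:dot edges: (0,6,i); (4,7,i); (5,7,i); (6,3,o); (6,4,o); (9,4,hold); (10,3,hold); (11,4,hold); (12,5,hold); (13,3,hold); (14,4,hold)
step 2: rule r2; match: 0->7, 1->4, 2->5, 3->9, 4->12; deleted nodes 9, 12; deleted edges (9,4,hold); (12,5,hold); added nodes (none); added edges (none); result: nodes: 0:s, 3:s, 4:s, 5:s, 6:q1, 7:q2, 10:dot, 11:dot, 13:dot, 14:dot edges: (0,6,i); (4,7,i); (5,7,i); (6,3,o); (6,4,o); (10,3,hold); (11,4,hold); (13,3,hold); (14,4,hold)
final:
nodes: 0:s, 3:s, 4:s, 5:s, 6:q1, 7:q2, 10:dot, 11:dot, 13:dot, 14:dot
edges: (0,6,i); (4,7,i); (5,7,i); (6,3,o); (6,4,o); (10,3,hold); (11,4,hold); (13,3,hold); (14,4,hold)
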